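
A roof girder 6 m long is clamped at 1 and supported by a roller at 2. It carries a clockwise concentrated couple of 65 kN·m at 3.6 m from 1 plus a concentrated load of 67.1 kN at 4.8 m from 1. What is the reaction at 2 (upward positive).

R_2 = 60.89 kN

Take the reaction at 2 as the redundant and release it; the primary structure is a cantilever fixed at 1.
Deflection at 2 on the released cantilever, summing each load's contribution:
  clockwise couple 65 at a = 3.6: M₀a(2L − a)/(2EI) = 982.8/EI
  point load 67.1 at a = 4.8: Pa²(3L − a)/(6EI) = 3401/EI
  δ_0 = 4384/EI
Tip deflection under a unit load at 2: L³/(3EI) = 72/EI.
The prop prevents deflection at 2: R_2 = δ_0/δ_{22} = 4384/72 = 60.89 kN.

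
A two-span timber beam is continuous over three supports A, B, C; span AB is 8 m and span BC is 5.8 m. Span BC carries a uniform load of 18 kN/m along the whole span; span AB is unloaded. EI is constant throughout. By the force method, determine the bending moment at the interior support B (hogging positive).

M_B = 31.81 kN·m

Insert a hinge at B; M_B is the redundant, and each span becomes simply supported.
End slopes at the hinge B, treating each span as simply supported:
  span BC: UDL 18: wL³/(24EI) = 146.3/EI
  relative rotation θ_0 = (0 + 146.3)/EI = 146.3/EI
A unit hogging moment at B produces rotation L₁/(3EI) + L₂/(3EI) = 4.6/EI.
Slope continuity at B: θ_0 = M_B·4.6/EI, so M_B = 146.3/4.6 = 31.81 kN·m (hogging).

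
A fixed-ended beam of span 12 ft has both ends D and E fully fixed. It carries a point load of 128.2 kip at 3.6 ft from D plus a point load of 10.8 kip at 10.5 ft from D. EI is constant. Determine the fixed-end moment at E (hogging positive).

Take the two fixed-end moments M_D, M_E as redundants; the released structure is the simple span DE.
Simple-span end rotations at D and E under the given loads:
  at D: point load 128.2 at a = 3.6: Pab(L + b)/(6LEI) = 1098/EI
  at E: point load 128.2 at a = 3.6: Pab(L + a)/(6LEI) = 840/EI
  at D: point load 10.8 at a = 10.5: Pab(L + b)/(6LEI) = 31.89/EI
  at E: point load 10.8 at a = 10.5: Pab(L + a)/(6LEI) = 53.16/EI
  θ_D0 = 1130/EI,  θ_E0 = 893.1/EI
Flexibility coefficients: a unit moment at one end gives L/(3EI) there and L/(6EI) at the far end, so f₁₁ = f₂₂ = 4/EI and f₁₂ = f₂₁ = 2/EI.
Compatibility — zero rotation at each built-in end:
  4 M_D + 2 M_E = 1130
  2 M_D + 4 M_E = 893.1
Solving the pair gives M_D = 227.9 kip·ft and M_E = 109.3 kip·ft (hogging).

M_E = 109.3 kip·ft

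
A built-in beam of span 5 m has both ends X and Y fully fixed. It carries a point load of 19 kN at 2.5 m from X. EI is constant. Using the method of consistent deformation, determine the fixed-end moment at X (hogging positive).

Take the two fixed-end moments M_X, M_Y as redundants; the released structure is the simple span XY.
On the primary (simply-supported) span, the end slopes from the loading are:
  at X: point load 19 at a = 2.5: Pab(L + b)/(6LEI) = 29.69/EI
  at Y: point load 19 at a = 2.5: Pab(L + a)/(6LEI) = 29.69/EI
  θ_X0 = 29.69/EI,  θ_Y0 = 29.69/EI
Flexibility coefficients: a unit moment at one end gives L/(3EI) there and L/(6EI) at the far end, so f₁₁ = f₂₂ = 1.667/EI and f₁₂ = f₂₁ = 0.8333/EI.
Compatibility — zero rotation at each built-in end:
  1.667 M_X + 0.8333 M_Y = 29.69
  0.8333 M_X + 1.667 M_Y = 29.69
Solving the pair gives M_X = 11.88 kN·m and M_Y = 11.88 kN·m (hogging).

M_X = 11.88 kN·m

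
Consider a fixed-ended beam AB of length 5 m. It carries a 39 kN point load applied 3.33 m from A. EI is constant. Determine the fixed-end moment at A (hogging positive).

M_A = 14.49 kN·m

Take the two fixed-end moments M_A, M_B as redundants; the released structure is the simple span AB.
End rotations of the released simple span under the applied load (×1/EI):
  at A: point load 39 at a = 3.33: Pab(L + b)/(6LEI) = 48.22/EI
  at B: point load 39 at a = 3.33: Pab(L + a)/(6LEI) = 60.22/EI
  θ_A0 = 48.22/EI,  θ_B0 = 60.22/EI
Flexibility coefficients: a unit moment at one end gives L/(3EI) there and L/(6EI) at the far end, so f₁₁ = f₂₂ = 1.667/EI and f₁₂ = f₂₁ = 0.8333/EI.
Compatibility — zero rotation at each built-in end:
  1.667 M_A + 0.8333 M_B = 48.22
  0.8333 M_A + 1.667 M_B = 60.22
Solving the pair gives M_A = 14.49 kN·m and M_B = 28.89 kN·m (hogging).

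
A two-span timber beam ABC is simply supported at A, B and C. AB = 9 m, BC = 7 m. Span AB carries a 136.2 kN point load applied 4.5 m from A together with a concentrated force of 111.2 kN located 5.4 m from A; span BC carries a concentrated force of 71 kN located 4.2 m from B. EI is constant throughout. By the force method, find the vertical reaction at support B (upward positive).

R_B = 232.8 kN

Insert a hinge at B; M_B is the redundant, and each span becomes simply supported.
End slopes at the hinge B, treating each span as simply supported:
  span AB: point load 136.2 at a = 4.5: Pab(L + a)/(6LEI) = 689.5/EI
  span AB: point load 111.2 at a = 5.4: Pab(L + a)/(6LEI) = 576.5/EI
  span BC: point load 71 at a = 4.2: Pab(L + b)/(6LEI) = 194.8/EI
  relative rotation θ_0 = (1266 + 194.8)/EI = 1461/EI
A unit hogging moment at B produces rotation L₁/(3EI) + L₂/(3EI) = 5.333/EI.
Compatibility: M_B·(L₁+L₂)/(3EI) = θ_0, giving M_B = 273.9 kN·m (hogging).
Span AB, ΣM about A with M_B applied at B: R_B^{AB}·9 = 1213 + 273.9, so R_B^{AB} = 165.3 kN and R_A = 247.4 − 165.3 = 82.15 kN.
Span BC, ΣM about C: R_B^{BC}·7 = 198.8 + 273.9, so R_B^{BC} = 67.53 kN and R_C = 71 − 67.53 = 3.472 kN.
R_B = 165.3 + 67.53 = 232.8 kN.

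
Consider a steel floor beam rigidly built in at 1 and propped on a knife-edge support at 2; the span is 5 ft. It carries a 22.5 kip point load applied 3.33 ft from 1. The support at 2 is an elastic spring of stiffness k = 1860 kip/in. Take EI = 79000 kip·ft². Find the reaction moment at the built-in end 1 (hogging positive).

Choose R_2 as the redundant. The primary structure is the cantilever fixed at 1.
Primary-structure tip deflection at 2 by superposition:
  point load 22.5 at a = 3.33: Pa²(3L − a)/(6EI) = 485.3/EI
Tip deflection under a unit load at 2: L³/(3EI) = 41.67/EI.
With EI = 79000 kip·ft²: δ_0 = 0.006143 ft and δ_{22} = 0.000527 ft/kip.
Compatibility — the spring shortens by R_2/k under the reaction it provides: δ_0 − R_2·δ_{22} = R_2/k. With 1/k = 1/(1860×12) ft/kip = 0.000045 ft/kip, R_2 = δ_0 / (δ_{22} + 1/k) = 0.006143 / (0.000527 + 0.000045) = 10.73 kip.
Moment equilibrium about 1: M_1 = Σ(load moments about 1) − R_2·L = 74.92 − 10.73×5 = 21.25 kip·ft.

M_1 = 21.25 kip·ft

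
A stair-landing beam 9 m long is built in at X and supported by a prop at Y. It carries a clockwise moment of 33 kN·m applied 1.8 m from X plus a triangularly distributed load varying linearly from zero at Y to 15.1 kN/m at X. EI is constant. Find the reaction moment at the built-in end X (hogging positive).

M_X = 96.72 kN·m

Take the reaction at Y as the redundant and release it; the primary structure is a cantilever fixed at X.
Deflection at Y on the released cantilever, summing each load's contribution:
  clockwise couple 33 at a = 1.8: M₀a(2L − a)/(2EI) = 481.1/EI
  triangular load, peak 15.1 at the fixed end: w₀L⁴/(30EI) = 3302/EI
  δ_0 = 3784/EI
Tip deflection under a unit load at Y: L³/(3EI) = 243/EI.
Compatibility at Y: δ_0 − R_Y·δ_{YY} = 0, so R_Y = 3784/243 = 15.57 kN.
Moment equilibrium about X: M_X = Σ(load moments about X) − R_Y·L = 236.8 − 15.57×9 = 96.72 kN·m.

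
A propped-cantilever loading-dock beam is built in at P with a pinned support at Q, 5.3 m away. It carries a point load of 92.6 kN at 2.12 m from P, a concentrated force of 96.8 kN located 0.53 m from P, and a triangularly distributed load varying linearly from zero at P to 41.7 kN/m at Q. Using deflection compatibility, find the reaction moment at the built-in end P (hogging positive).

M_P = 206.4 kN·m

Take the reaction at Q as the redundant and release it; the primary structure is a cantilever fixed at P.
Downward deflection at the released point Q due to the loads:
  point load 92.6 at a = 2.12: Pa²(3L − a)/(6EI) = 955.8/EI
  point load 96.8 at a = 0.53: Pa²(3L − a)/(6EI) = 69.65/EI
  triangular load, peak 41.7 at the free end: 11w₀L⁴/(120EI) = 3016/EI
  δ_0 = 4042/EI
Flexibility coefficient — unit upward force at Q: δ_{QQ} = L³/(3EI) = 49.63/EI.
Compatibility at Q: δ_0 − R_Q·δ_{QQ} = 0, so R_Q = 4042/49.63 = 81.44 kN.
Moment equilibrium about P: M_P = Σ(load moments about P) − R_Q·L = 638.1 − 81.44×5.3 = 206.4 kN·m.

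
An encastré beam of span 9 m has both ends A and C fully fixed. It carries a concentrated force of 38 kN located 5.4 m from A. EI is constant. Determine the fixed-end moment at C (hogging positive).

M_C = 49.25 kN·m

Take the two fixed-end moments M_A, M_C as redundants; the released structure is the simple span AC.
On the primary (simply-supported) span, the end slopes from the loading are:
  at A: point load 38 at a = 5.4: Pab(L + b)/(6LEI) = 172.4/EI
  at C: point load 38 at a = 5.4: Pab(L + a)/(6LEI) = 197/EI
  θ_A0 = 172.4/EI,  θ_C0 = 197/EI
Flexibility coefficients: a unit moment at one end gives L/(3EI) there and L/(6EI) at the far end, so f₁₁ = f₂₂ = 3/EI and f₁₂ = f₂₁ = 1.5/EI.
Compatibility — zero rotation at each built-in end:
  3 M_A + 1.5 M_C = 172.4
  1.5 M_A + 3 M_C = 197
Solving the pair gives M_A = 32.83 kN·m and M_C = 49.25 kN·m (hogging).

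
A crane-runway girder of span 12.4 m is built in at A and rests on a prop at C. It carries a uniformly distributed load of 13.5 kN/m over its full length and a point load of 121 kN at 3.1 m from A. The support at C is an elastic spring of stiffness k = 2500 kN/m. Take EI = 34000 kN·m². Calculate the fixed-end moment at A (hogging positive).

M_A = 524.6 kN·m

Take the reaction at C as the redundant and release it; the primary structure is a cantilever fixed at A.
Deflection at C on the released cantilever, summing each load's contribution:
  UDL 13.5: wL⁴/(8EI) = 39896/EI
  point load 121 at a = 3.1: Pa²(3L − a)/(6EI) = 6609/EI
  δ_0 = 46505/EI
Flexibility coefficient — unit upward force at C: δ_{CC} = L³/(3EI) = 635.5/EI.
With EI = 34000 kN·m²: δ_0 = 1.3678 m and δ_{CC} = 0.018692 m/kN.
Compatibility — the spring shortens by R_C/k under the reaction it provides: δ_0 − R_C·δ_{CC} = R_C/k. With 1/k = 0.0004 m/kN, R_C = δ_0 / (δ_{CC} + 1/k) = 1.3678 / (0.018692 + 0.0004) = 71.64 kN.
Moment equilibrium about A: M_A = Σ(load moments about A) − R_C·L = 1413 − 71.64×12.4 = 524.6 kN·m.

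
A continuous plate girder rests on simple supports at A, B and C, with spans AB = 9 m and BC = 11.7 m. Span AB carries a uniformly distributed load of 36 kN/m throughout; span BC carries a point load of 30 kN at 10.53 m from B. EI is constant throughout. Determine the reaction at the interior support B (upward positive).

R_B = 198.1 kN

Insert a hinge at B; M_B is the redundant, and each span becomes simply supported.
End slopes at the hinge B, treating each span as simply supported:
  span AB: UDL 36: wL³/(24EI) = 1094/EI
  span BC: point load 30 at a = 10.53: Pab(L + b)/(6LEI) = 67.76/EI
  relative rotation θ_0 = (1094 + 67.76)/EI = 1161/EI
A unit hogging moment at B produces rotation L₁/(3EI) + L₂/(3EI) = 6.9/EI.
Compatibility: M_B·(L₁+L₂)/(3EI) = θ_0, giving M_B = 168.3 kN·m (hogging).
Span AB, ΣM about A with M_B applied at B: R_B^{AB}·9 = 1458 + 168.3, so R_B^{AB} = 180.7 kN and R_A = 324 − 180.7 = 143.3 kN.
Span BC, ΣM about C: R_B^{BC}·11.7 = 35.1 + 168.3, so R_B^{BC} = 17.38 kN and R_C = 30 − 17.38 = 12.62 kN.
R_B = 180.7 + 17.38 = 198.1 kN.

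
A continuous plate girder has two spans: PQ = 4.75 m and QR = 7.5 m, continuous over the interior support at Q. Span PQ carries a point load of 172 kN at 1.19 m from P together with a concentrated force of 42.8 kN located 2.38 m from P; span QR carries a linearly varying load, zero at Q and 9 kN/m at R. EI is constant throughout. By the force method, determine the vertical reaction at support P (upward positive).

Insert a hinge at Q; M_Q is the redundant, and each span becomes simply supported.
Rotations at Q on the released spans (each span's end-slope, ×1/EI):
  span PQ: point load 172 at a = 1.19: Pab(L + a)/(6LEI) = 151.9/EI
  span PQ: point load 42.8 at a = 2.38: Pab(L + a)/(6LEI) = 60.4/EI
  span QR: triangular load, peak 9: 7w₀L³/(360EI) = 73.83/EI
  relative rotation θ_0 = (212.3 + 73.83)/EI = 286.1/EI
A unit hogging moment at Q produces rotation L₁/(3EI) + L₂/(3EI) = 4.083/EI.
Slope continuity at Q: θ_0 = M_Q·4.083/EI, so M_Q = 286.1/4.083 = 70.06 kN·m (hogging).
Span PQ, ΣM about P with M_Q applied at Q: R_Q^{PQ}·4.75 = 306.5 + 70.06, so R_Q^{PQ} = 79.29 kN and R_P = 214.8 − 79.29 = 135.5 kN.

R_P = 135.5 kN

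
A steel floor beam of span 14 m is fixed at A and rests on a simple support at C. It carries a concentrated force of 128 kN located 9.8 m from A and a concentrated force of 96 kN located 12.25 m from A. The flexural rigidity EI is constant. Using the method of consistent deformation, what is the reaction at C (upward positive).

R_C = 150.2 kN

Release the roller at C. Primary structure: cantilever fixed at A.
Free-end deflection of the primary structure under the applied loading (downward +):
  point load 128 at a = 9.8: Pa²(3L − a)/(6EI) = 65973/EI
  point load 96 at a = 12.25: Pa²(3L − a)/(6EI) = 71430/EI
  δ_0 = 137403/EI
Tip deflection under a unit load at C: L³/(3EI) = 914.7/EI.
The prop prevents deflection at C: R_C = δ_0/δ_{CC} = 137403/914.7 = 150.2 kN.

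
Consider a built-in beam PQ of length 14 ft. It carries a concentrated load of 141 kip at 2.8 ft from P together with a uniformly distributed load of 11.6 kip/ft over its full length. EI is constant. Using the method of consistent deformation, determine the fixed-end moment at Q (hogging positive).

M_Q = 252.6 kip·ft

Release both end moments; the primary structure is a simply-supported span PQ with redundants M_P and M_Q.
End rotations of the released simple span under the applied load (×1/EI):
  at P: point load 141 at a = 2.8: Pab(L + b)/(6LEI) = 1327/EI
  at Q: point load 141 at a = 2.8: Pab(L + a)/(6LEI) = 884.4/EI
  at P: UDL 11.6: wL³/(24EI) = 1326/EI
  at Q: UDL 11.6: wL³/(24EI) = 1326/EI
  θ_P0 = 2653/EI,  θ_Q0 = 2211/EI
Flexibility coefficients: a unit moment at one end gives L/(3EI) there and L/(6EI) at the far end, so f₁₁ = f₂₂ = 4.667/EI and f₁₂ = f₂₁ = 2.333/EI.
Compatibility — zero rotation at each built-in end:
  4.667 M_P + 2.333 M_Q = 2653
  2.333 M_P + 4.667 M_Q = 2211
Solving the pair gives M_P = 442.1 kip·ft and M_Q = 252.6 kip·ft (hogging).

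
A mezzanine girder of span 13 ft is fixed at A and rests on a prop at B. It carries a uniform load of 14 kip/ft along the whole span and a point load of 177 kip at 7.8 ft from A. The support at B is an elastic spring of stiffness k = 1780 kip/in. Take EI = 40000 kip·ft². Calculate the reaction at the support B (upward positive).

R_B = 144.3 kip

Choose R_B as the redundant. The primary structure is the cantilever fixed at A.
Primary-structure tip deflection at B by superposition:
  UDL 14: wL⁴/(8EI) = 49982/EI
  point load 177 at a = 7.8: Pa²(3L − a)/(6EI) = 55997/EI
  δ_0 = 105979/EI
Tip deflection under a unit load at B: L³/(3EI) = 732.3/EI.
With EI = 40000 kip·ft²: δ_0 = 2.6495 ft and δ_{BB} = 0.018308 ft/kip.
Compatibility — the spring shortens by R_B/k under the reaction it provides: δ_0 − R_B·δ_{BB} = R_B/k. With 1/k = 1/(1780×12) ft/kip = 0.000047 ft/kip, R_B = δ_0 / (δ_{BB} + 1/k) = 2.6495 / (0.018308 + 0.000047) = 144.3 kip.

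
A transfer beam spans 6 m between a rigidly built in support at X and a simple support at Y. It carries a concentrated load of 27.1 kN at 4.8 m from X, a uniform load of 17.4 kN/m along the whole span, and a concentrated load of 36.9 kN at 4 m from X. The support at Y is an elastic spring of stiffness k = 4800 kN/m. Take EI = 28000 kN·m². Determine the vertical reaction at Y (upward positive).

R_Y = 71.56 kN

Take the reaction at Y as the redundant and release it; the primary structure is a cantilever fixed at X.
Free-end deflection of the primary structure under the applied loading (downward +):
  point load 27.1 at a = 4.8: Pa²(3L − a)/(6EI) = 1374/EI
  UDL 17.4: wL⁴/(8EI) = 2819/EI
  point load 36.9 at a = 4: Pa²(3L − a)/(6EI) = 1378/EI
  δ_0 = 5570/EI
Flexibility coefficient — unit upward force at Y: δ_{YY} = L³/(3EI) = 72/EI.
With EI = 28000 kN·m²: δ_0 = 0.19893 m and δ_{YY} = 0.002571 m/kN.
Compatibility — the spring shortens by R_Y/k under the reaction it provides: δ_0 − R_Y·δ_{YY} = R_Y/k. With 1/k = 0.000208 m/kN, R_Y = δ_0 / (δ_{YY} + 1/k) = 0.19893 / (0.002571 + 0.000208) = 71.56 kN.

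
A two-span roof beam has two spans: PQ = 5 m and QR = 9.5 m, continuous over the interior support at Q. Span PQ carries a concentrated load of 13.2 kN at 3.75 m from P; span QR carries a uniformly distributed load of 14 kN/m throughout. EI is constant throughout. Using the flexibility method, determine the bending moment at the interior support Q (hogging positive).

Insert a hinge at Q; M_Q is the redundant, and each span becomes simply supported.
Discontinuity in slope at Q on the released structure — sum the simple-span end rotations:
  span PQ: point load 13.2 at a = 3.75: Pab(L + a)/(6LEI) = 18.05/EI
  span QR: UDL 14: wL³/(24EI) = 500.1/EI
  relative rotation θ_0 = (18.05 + 500.1)/EI = 518.2/EI
A unit hogging moment at Q produces rotation L₁/(3EI) + L₂/(3EI) = 4.833/EI.
Slope continuity at Q: θ_0 = M_Q·4.833/EI, so M_Q = 518.2/4.833 = 107.2 kN·m (hogging).

M_Q = 107.2 kN·m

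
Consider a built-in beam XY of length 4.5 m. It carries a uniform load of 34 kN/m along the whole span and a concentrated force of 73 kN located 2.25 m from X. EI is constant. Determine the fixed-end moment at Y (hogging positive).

M_Y = 98.44 kN·m

Take the two fixed-end moments M_X, M_Y as redundants; the released structure is the simple span XY.
On the primary (simply-supported) span, the end slopes from the loading are:
  at X: UDL 34: wL³/(24EI) = 129.1/EI
  at Y: UDL 34: wL³/(24EI) = 129.1/EI
  at X: point load 73 at a = 2.25: Pab(L + b)/(6LEI) = 92.39/EI
  at Y: point load 73 at a = 2.25: Pab(L + a)/(6LEI) = 92.39/EI
  θ_X0 = 221.5/EI,  θ_Y0 = 221.5/EI
Flexibility coefficients: a unit moment at one end gives L/(3EI) there and L/(6EI) at the far end, so f₁₁ = f₂₂ = 1.5/EI and f₁₂ = f₂₁ = 0.75/EI.
Compatibility — zero rotation at each built-in end:
  1.5 M_X + 0.75 M_Y = 221.5
  0.75 M_X + 1.5 M_Y = 221.5
Solving the pair gives M_X = 98.44 kN·m and M_Y = 98.44 kN·m (hogging).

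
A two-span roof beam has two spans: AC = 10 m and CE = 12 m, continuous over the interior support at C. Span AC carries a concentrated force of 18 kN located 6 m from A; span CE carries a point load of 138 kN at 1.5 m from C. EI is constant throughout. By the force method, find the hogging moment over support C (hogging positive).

M_C = 108.3 kN·m

Release continuity at C by inserting a hinge; the redundant is the internal moment M_C. The primary structure is two simply-supported spans AC and CE.
Discontinuity in slope at C on the released structure — sum the simple-span end rotations:
  span AC: point load 18 at a = 6: Pab(L + a)/(6LEI) = 115.2/EI
  span CE: point load 138 at a = 1.5: Pab(L + b)/(6LEI) = 679.2/EI
  relative rotation θ_0 = (115.2 + 679.2)/EI = 794.4/EI
A unit hogging moment at C produces rotation L₁/(3EI) + L₂/(3EI) = 7.333/EI.
Slope continuity at C: θ_0 = M_C·7.333/EI, so M_C = 794.4/7.333 = 108.3 kN·m (hogging).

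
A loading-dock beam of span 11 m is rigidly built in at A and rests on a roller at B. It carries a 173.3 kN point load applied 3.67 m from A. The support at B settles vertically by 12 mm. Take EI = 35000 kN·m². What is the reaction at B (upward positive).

Take the reaction at B as the redundant and release it; the primary structure is a cantilever fixed at A.
Primary-structure tip deflection at B by superposition:
  point load 173.3 at a = 3.67: Pa²(3L − a)/(6EI) = 11410/EI
Tip deflection under a unit load at B: L³/(3EI) = 443.7/EI.
With EI = 35000 kN·m²: δ_0 = 0.326 m and δ_{BB} = 0.012676 m/kN.
Compatibility — the beam at B must follow the support down by 0.012 m: δ_0 − R_B·δ_{BB} = 0.012, so R_B = (0.326 − 0.012)/0.012676 = 24.77 kN.

R_B = 24.77 kN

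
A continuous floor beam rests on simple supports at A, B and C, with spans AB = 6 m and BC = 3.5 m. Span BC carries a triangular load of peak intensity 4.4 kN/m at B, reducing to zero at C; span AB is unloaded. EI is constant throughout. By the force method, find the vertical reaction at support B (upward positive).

R_B = 5.732 kN

Insert a hinge at B; M_B is the redundant, and each span becomes simply supported.
End slopes at the hinge B, treating each span as simply supported:
  span BC: triangular load, peak 4.4: w₀L³/(45EI) = 4.192/EI
  relative rotation θ_0 = (0 + 4.192)/EI = 4.192/EI
A unit hogging moment at B produces rotation L₁/(3EI) + L₂/(3EI) = 3.167/EI.
Slope continuity at B: θ_0 = M_B·3.167/EI, so M_B = 4.192/3.167 = 1.324 kN·m (hogging).
Span AB, ΣM about A with M_B applied at B: R_B^{AB}·6 = 0 + 1.324, so R_B^{AB} = 0.2206 kN and R_A = 0 − 0.2206 = -0.2206 kN.
Span BC, ΣM about C: R_B^{BC}·3.5 = 17.97 + 1.324, so R_B^{BC} = 5.512 kN and R_C = 7.7 − 5.512 = 2.188 kN.
R_B = 0.2206 + 5.512 = 5.732 kN.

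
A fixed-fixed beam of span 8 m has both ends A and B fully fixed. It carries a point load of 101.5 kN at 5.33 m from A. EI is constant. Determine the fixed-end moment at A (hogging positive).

Release both end moments; the primary structure is a simply-supported span AB with redundants M_A and M_B.
End rotations of the released simple span under the applied load (×1/EI):
  at A: point load 101.5 at a = 5.33: Pab(L + b)/(6LEI) = 321.1/EI
  at B: point load 101.5 at a = 5.33: Pab(L + a)/(6LEI) = 401.1/EI
  θ_A0 = 321.1/EI,  θ_B0 = 401.1/EI
Flexibility coefficients: a unit moment at one end gives L/(3EI) there and L/(6EI) at the far end, so f₁₁ = f₂₂ = 2.667/EI and f₁₂ = f₂₁ = 1.333/EI.
Compatibility — zero rotation at each built-in end:
  2.667 M_A + 1.333 M_B = 321.1
  1.333 M_A + 2.667 M_B = 401.1
Solving the pair gives M_A = 60.26 kN·m and M_B = 120.3 kN·m (hogging).

M_A = 60.26 kN·m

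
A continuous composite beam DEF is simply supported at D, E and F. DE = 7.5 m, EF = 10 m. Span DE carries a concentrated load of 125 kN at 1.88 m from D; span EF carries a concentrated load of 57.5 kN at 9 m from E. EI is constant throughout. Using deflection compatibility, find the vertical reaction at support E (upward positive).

Take M_E as the redundant. Released structure: two simple spans DE and EF with a hinge at E.
End slopes at the hinge E, treating each span as simply supported:
  span DE: point load 125 at a = 1.88: Pab(L + a)/(6LEI) = 275.3/EI
  span EF: point load 57.5 at a = 9: Pab(L + b)/(6LEI) = 94.88/EI
  relative rotation θ_0 = (275.3 + 94.88)/EI = 370.2/EI
A unit hogging moment at E produces rotation L₁/(3EI) + L₂/(3EI) = 5.833/EI.
Slope continuity at E: θ_0 = M_E·5.833/EI, so M_E = 370.2/5.833 = 63.46 kN·m (hogging).
Span DE, ΣM about D with M_E applied at E: R_E^{DE}·7.5 = 235 + 63.46, so R_E^{DE} = 39.79 kN and R_D = 125 − 39.79 = 85.21 kN.
Span EF, ΣM about F: R_E^{EF}·10 = 57.5 + 63.46, so R_E^{EF} = 12.1 kN and R_F = 57.5 − 12.1 = 45.4 kN.
R_E = 39.79 + 12.1 = 51.89 kN.

R_E = 51.89 kN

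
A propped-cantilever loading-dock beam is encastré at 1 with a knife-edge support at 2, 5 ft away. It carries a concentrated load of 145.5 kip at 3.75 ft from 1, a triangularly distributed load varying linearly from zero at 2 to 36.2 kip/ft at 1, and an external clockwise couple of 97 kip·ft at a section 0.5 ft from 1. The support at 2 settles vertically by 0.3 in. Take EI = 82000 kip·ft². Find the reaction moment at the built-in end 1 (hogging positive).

M_1 = 460.9 kip·ft

Remove the prop at 2; the released (primary) structure is a cantilever built in at 1.
Primary-structure tip deflection at 2 by superposition:
  point load 145.5 at a = 3.75: Pa²(3L − a)/(6EI) = 3836/EI
  triangular load, peak 36.2 at the fixed end: w₀L⁴/(30EI) = 754.2/EI
  clockwise couple 97 at a = 0.5: M₀a(2L − a)/(2EI) = 230.4/EI
  δ_0 = 4821/EI
Flexibility coefficient — unit upward force at 2: δ_{22} = L³/(3EI) = 41.67/EI.
With EI = 82000 kip·ft²: δ_0 = 0.058792 ft and δ_{22} = 0.000508 ft/kip.
Compatibility — the beam at 2 must follow the support down by 0.025 ft: δ_0 − R_2·δ_{22} = 0.025, so R_2 = (0.058792 − 0.025)/0.000508 = 66.5 kip.
Moment equilibrium about 1: M_1 = Σ(load moments about 1) − R_2·L = 793.5 − 66.5×5 = 460.9 kip·ft.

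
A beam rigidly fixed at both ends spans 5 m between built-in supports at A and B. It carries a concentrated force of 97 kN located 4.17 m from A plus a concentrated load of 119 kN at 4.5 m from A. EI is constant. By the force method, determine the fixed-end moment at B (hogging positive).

M_B = 104.2 kN·m

Release both end moments; the primary structure is a simply-supported span AB with redundants M_A and M_B.
On the primary (simply-supported) span, the end slopes from the loading are:
  at A: point load 97 at a = 4.17: Pab(L + b)/(6LEI) = 65.24/EI
  at B: point load 97 at a = 4.17: Pab(L + a)/(6LEI) = 102.6/EI
  at A: point load 119 at a = 4.5: Pab(L + b)/(6LEI) = 49.09/EI
  at B: point load 119 at a = 4.5: Pab(L + a)/(6LEI) = 84.79/EI
  θ_A0 = 114.3/EI,  θ_B0 = 187.4/EI
Flexibility coefficients: a unit moment at one end gives L/(3EI) there and L/(6EI) at the far end, so f₁₁ = f₂₂ = 1.667/EI and f₁₂ = f₂₁ = 0.8333/EI.
Compatibility — zero rotation at each built-in end:
  1.667 M_A + 0.8333 M_B = 114.3
  0.8333 M_A + 1.667 M_B = 187.4
Solving the pair gives M_A = 16.5 kN·m and M_B = 104.2 kN·m (hogging).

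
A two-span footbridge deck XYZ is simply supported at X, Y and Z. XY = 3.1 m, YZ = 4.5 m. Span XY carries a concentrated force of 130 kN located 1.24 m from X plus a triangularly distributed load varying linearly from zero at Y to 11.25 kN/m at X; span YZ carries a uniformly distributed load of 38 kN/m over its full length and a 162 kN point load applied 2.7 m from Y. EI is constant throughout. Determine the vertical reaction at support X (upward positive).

Insert a hinge at Y; M_Y is the redundant, and each span becomes simply supported.
End slopes at the hinge Y, treating each span as simply supported:
  span XY: point load 130 at a = 1.24: Pab(L + a)/(6LEI) = 69.96/EI
  span XY: triangular load, peak 11.25: 7w₀L³/(360EI) = 6.517/EI
  span YZ: UDL 38: wL³/(24EI) = 144.3/EI
  span YZ: point load 162 at a = 2.7: Pab(L + b)/(6LEI) = 183.7/EI
  relative rotation θ_0 = (76.48 + 328)/EI = 404.5/EI
A unit hogging moment at Y produces rotation L₁/(3EI) + L₂/(3EI) = 2.533/EI.
Compatibility: M_Y·(L₁+L₂)/(3EI) = θ_0, giving M_Y = 159.7 kN·m (hogging).
Span XY, ΣM about X with M_Y applied at Y: R_Y^{XY}·3.1 = 179.2 + 159.7, so R_Y^{XY} = 109.3 kN and R_X = 147.4 − 109.3 = 38.12 kN.

R_X = 38.12 kN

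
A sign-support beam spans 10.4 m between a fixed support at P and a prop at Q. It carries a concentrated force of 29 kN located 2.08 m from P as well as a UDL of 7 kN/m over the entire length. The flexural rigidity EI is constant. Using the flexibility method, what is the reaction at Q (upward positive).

R_Q = 28.92 kN

Choose R_Q as the redundant. The primary structure is the cantilever fixed at P.
Deflection at Q on the released cantilever, summing each load's contribution:
  point load 29 at a = 2.08: Pa²(3L − a)/(6EI) = 608.9/EI
  UDL 7: wL⁴/(8EI) = 10236/EI
  δ_0 = 10845/EI
Flexibility coefficient — unit upward force at Q: δ_{QQ} = L³/(3EI) = 375/EI.
Compatibility at Q: δ_0 − R_Q·δ_{QQ} = 0, so R_Q = 10845/375 = 28.92 kN.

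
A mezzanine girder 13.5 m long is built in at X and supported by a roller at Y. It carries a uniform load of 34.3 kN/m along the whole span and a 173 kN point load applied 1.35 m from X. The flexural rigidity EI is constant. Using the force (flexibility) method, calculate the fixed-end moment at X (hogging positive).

Take the reaction at Y as the redundant and release it; the primary structure is a cantilever fixed at X.
Deflection at Y on the released cantilever, summing each load's contribution:
  UDL 34.3: wL⁴/(8EI) = 142410/EI
  point load 173 at a = 1.35: Pa²(3L − a)/(6EI) = 2057/EI
  δ_0 = 144467/EI
Tip deflection under a unit load at Y: L³/(3EI) = 820.1/EI.
Compatibility at Y: δ_0 − R_Y·δ_{YY} = 0, so R_Y = 144467/820.1 = 176.2 kN.
Moment equilibrium about X: M_X = Σ(load moments about X) − R_Y·L = 3359 − 176.2×13.5 = 981.1 kN·m.

M_X = 981.1 kN·m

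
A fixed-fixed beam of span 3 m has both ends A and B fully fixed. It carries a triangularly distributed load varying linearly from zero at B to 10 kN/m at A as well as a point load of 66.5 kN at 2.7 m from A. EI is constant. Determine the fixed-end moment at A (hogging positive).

M_A = 6.295 kN·m

Release both end moments; the primary structure is a simply-supported span AB with redundants M_A and M_B.
On the primary (simply-supported) span, the end slopes from the loading are:
  at A: triangular load, peak 10: w₀L³/(45EI) = 6/EI
  at B: triangular load, peak 10: 7w₀L³/(360EI) = 5.25/EI
  at A: point load 66.5 at a = 2.7: Pab(L + b)/(6LEI) = 9.875/EI
  at B: point load 66.5 at a = 2.7: Pab(L + a)/(6LEI) = 17.06/EI
  θ_A0 = 15.88/EI,  θ_B0 = 22.31/EI
Flexibility coefficients: a unit moment at one end gives L/(3EI) there and L/(6EI) at the far end, so f₁₁ = f₂₂ = 1/EI and f₁₂ = f₂₁ = 0.5/EI.
Compatibility — zero rotation at each built-in end:
  1 M_A + 0.5 M_B = 15.88
  0.5 M_A + 1 M_B = 22.31
Solving the pair gives M_A = 6.295 kN·m and M_B = 19.16 kN·m (hogging).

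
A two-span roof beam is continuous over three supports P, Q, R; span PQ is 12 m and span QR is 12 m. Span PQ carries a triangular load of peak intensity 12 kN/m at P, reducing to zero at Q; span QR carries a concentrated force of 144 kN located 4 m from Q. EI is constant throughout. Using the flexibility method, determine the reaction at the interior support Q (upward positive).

R_Q = 155.1 kN

Insert a hinge at Q; M_Q is the redundant, and each span becomes simply supported.
End slopes at the hinge Q, treating each span as simply supported:
  span PQ: triangular load, peak 12: 7w₀L³/(360EI) = 403.2/EI
  span QR: point load 144 at a = 4: Pab(L + b)/(6LEI) = 1280/EI
  relative rotation θ_0 = (403.2 + 1280)/EI = 1683/EI
A unit hogging moment at Q produces rotation L₁/(3EI) + L₂/(3EI) = 8/EI.
Slope continuity at Q: θ_0 = M_Q·8/EI, so M_Q = 1683/8 = 210.4 kN·m (hogging).
Span PQ, ΣM about P with M_Q applied at Q: R_Q^{PQ}·12 = 288 + 210.4, so R_Q^{PQ} = 41.53 kN and R_P = 72 − 41.53 = 30.47 kN.
Span QR, ΣM about R: R_Q^{QR}·12 = 1152 + 210.4, so R_Q^{QR} = 113.5 kN and R_R = 144 − 113.5 = 30.47 kN.
R_Q = 41.53 + 113.5 = 155.1 kN.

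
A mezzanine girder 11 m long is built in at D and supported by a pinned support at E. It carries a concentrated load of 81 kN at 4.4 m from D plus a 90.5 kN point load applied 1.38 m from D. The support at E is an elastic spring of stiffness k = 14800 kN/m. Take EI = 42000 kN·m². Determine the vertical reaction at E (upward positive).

R_E = 18.78 kN

Remove the prop at E; the released (primary) structure is a cantilever built in at D.
Free-end deflection of the primary structure under the applied loading (downward +):
  point load 81 at a = 4.4: Pa²(3L − a)/(6EI) = 7475/EI
  point load 90.5 at a = 1.38: Pa²(3L − a)/(6EI) = 908.3/EI
  δ_0 = 8383/EI
Flexibility coefficient — unit upward force at E: δ_{EE} = L³/(3EI) = 443.7/EI.
With EI = 42000 kN·m²: δ_0 = 0.1996 m and δ_{EE} = 0.010563 m/kN.
Compatibility — the spring shortens by R_E/k under the reaction it provides: δ_0 − R_E·δ_{EE} = R_E/k. With 1/k = 0.000068 m/kN, R_E = δ_0 / (δ_{EE} + 1/k) = 0.1996 / (0.010563 + 0.000068) = 18.78 kN.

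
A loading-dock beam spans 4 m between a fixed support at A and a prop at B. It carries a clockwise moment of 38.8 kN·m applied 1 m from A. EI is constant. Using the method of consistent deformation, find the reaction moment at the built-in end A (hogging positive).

Remove the prop at B; the released (primary) structure is a cantilever built in at A.
Free-end deflection of the primary structure under the applied loading (downward +):
  clockwise couple 38.8 at a = 1: M₀a(2L − a)/(2EI) = 135.8/EI
Tip deflection under a unit load at B: L³/(3EI) = 21.33/EI.
The prop prevents deflection at B: R_B = δ_0/δ_{BB} = 135.8/21.33 = 6.366 kN.
Moment equilibrium about A: M_A = Σ(load moments about A) − R_B·L = 38.8 − 6.366×4 = 13.34 kN·m.

M_A = 13.34 kN·m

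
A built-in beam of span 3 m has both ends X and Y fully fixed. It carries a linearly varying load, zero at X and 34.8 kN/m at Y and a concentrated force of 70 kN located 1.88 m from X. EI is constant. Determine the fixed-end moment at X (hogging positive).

Take the two fixed-end moments M_X, M_Y as redundants; the released structure is the simple span XY.
On the primary (simply-supported) span, the end slopes from the loading are:
  at X: triangular load, peak 34.8: 7w₀L³/(360EI) = 18.27/EI
  at Y: triangular load, peak 34.8: w₀L³/(45EI) = 20.88/EI
  at X: point load 70 at a = 1.88: Pab(L + b)/(6LEI) = 33.74/EI
  at Y: point load 70 at a = 1.88: Pab(L + a)/(6LEI) = 39.96/EI
  θ_X0 = 52.01/EI,  θ_Y0 = 60.84/EI
Flexibility coefficients: a unit moment at one end gives L/(3EI) there and L/(6EI) at the far end, so f₁₁ = f₂₂ = 1/EI and f₁₂ = f₂₁ = 0.5/EI.
Compatibility — zero rotation at each built-in end:
  1 M_X + 0.5 M_Y = 52.01
  0.5 M_X + 1 M_Y = 60.84
Solving the pair gives M_X = 28.78 kN·m and M_Y = 46.45 kN·m (hogging).

M_X = 28.78 kN·m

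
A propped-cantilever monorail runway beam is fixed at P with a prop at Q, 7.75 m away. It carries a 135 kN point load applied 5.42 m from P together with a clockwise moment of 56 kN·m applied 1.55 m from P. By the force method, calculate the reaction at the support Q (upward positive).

Release the roller at Q. Primary structure: cantilever fixed at P.
Downward deflection at the released point Q due to the loads:
  point load 135 at a = 5.42: Pa²(3L − a)/(6EI) = 11785/EI
  clockwise couple 56 at a = 1.55: M₀a(2L − a)/(2EI) = 605.4/EI
  δ_0 = 12391/EI
Tip deflection under a unit load at Q: L³/(3EI) = 155.2/EI.
The prop prevents deflection at Q: R_Q = δ_0/δ_{QQ} = 12391/155.2 = 79.86 kN.

R_Q = 79.86 kN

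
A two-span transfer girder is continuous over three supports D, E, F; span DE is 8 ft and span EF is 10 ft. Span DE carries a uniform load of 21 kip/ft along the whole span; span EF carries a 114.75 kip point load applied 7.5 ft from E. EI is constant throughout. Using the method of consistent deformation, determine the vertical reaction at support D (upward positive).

Take M_E as the redundant. Released structure: two simple spans DE and EF with a hinge at E.
Discontinuity in slope at E on the released structure — sum the simple-span end rotations:
  span DE: UDL 21: wL³/(24EI) = 448/EI
  span EF: point load 114.75 at a = 7.5: Pab(L + b)/(6LEI) = 448.2/EI
  relative rotation θ_0 = (448 + 448.2)/EI = 896.2/EI
A unit hogging moment at E produces rotation L₁/(3EI) + L₂/(3EI) = 6/EI.
Slope continuity at E: θ_0 = M_E·6/EI, so M_E = 896.2/6 = 149.4 kip·ft (hogging).
Span DE, ΣM about D with M_E applied at E: R_E^{DE}·8 = 672 + 149.4, so R_E^{DE} = 102.7 kip and R_D = 168 − 102.7 = 65.33 kip.

R_D = 65.33 kip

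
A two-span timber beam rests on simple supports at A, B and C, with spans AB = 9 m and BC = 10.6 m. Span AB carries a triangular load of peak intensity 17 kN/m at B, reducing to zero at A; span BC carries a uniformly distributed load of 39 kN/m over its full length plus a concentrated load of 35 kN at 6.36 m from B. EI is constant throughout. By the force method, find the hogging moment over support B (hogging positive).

Take M_B as the redundant. Released structure: two simple spans AB and BC with a hinge at B.
Rotations at B on the released spans (each span's end-slope, ×1/EI):
  span AB: triangular load, peak 17: w₀L³/(45EI) = 275.4/EI
  span BC: UDL 39: wL³/(24EI) = 1935/EI
  span BC: point load 35 at a = 6.36: Pab(L + b)/(6LEI) = 220.2/EI
  relative rotation θ_0 = (275.4 + 2156)/EI = 2431/EI
A unit hogging moment at B produces rotation L₁/(3EI) + L₂/(3EI) = 6.533/EI.
Compatibility: M_B·(L₁+L₂)/(3EI) = θ_0, giving M_B = 372.1 kN·m (hogging).

M_B = 372.1 kN·m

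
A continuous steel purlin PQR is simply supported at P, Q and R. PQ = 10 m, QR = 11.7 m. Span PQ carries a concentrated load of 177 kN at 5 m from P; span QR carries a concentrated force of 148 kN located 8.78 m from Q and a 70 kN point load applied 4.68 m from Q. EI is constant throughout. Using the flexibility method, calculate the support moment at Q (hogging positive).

Release continuity at Q by inserting a hinge; the redundant is the internal moment M_Q. The primary structure is two simply-supported spans PQ and QR.
Rotations at Q on the released spans (each span's end-slope, ×1/EI):
  span PQ: point load 177 at a = 5: Pab(L + a)/(6LEI) = 1106/EI
  span QR: point load 148 at a = 8.78: Pab(L + b)/(6LEI) = 790.2/EI
  span QR: point load 70 at a = 4.68: Pab(L + b)/(6LEI) = 613.3/EI
  relative rotation θ_0 = (1106 + 1403)/EI = 2510/EI
A unit hogging moment at Q produces rotation L₁/(3EI) + L₂/(3EI) = 7.233/EI.
Slope continuity at Q: θ_0 = M_Q·7.233/EI, so M_Q = 2510/7.233 = 347 kN·m (hogging).

M_Q = 347 kN·m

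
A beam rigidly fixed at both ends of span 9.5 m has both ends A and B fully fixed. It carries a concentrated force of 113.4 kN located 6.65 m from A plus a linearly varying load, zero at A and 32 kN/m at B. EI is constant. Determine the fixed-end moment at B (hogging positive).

Take the two fixed-end moments M_A, M_B as redundants; the released structure is the simple span AB.
Simple-span end rotations at A and B under the given loads:
  at A: point load 113.4 at a = 6.65: Pab(L + b)/(6LEI) = 465.7/EI
  at B: point load 113.4 at a = 6.65: Pab(L + a)/(6LEI) = 608.9/EI
  at A: triangular load, peak 32: 7w₀L³/(360EI) = 533.5/EI
  at B: triangular load, peak 32: w₀L³/(45EI) = 609.7/EI
  θ_A0 = 999.1/EI,  θ_B0 = 1219/EI
Flexibility coefficients: a unit moment at one end gives L/(3EI) there and L/(6EI) at the far end, so f₁₁ = f₂₂ = 3.167/EI and f₁₂ = f₂₁ = 1.583/EI.
Compatibility — zero rotation at each built-in end:
  3.167 M_A + 1.583 M_B = 999.1
  1.583 M_A + 3.167 M_B = 1219
Solving the pair gives M_A = 164.1 kN·m and M_B = 302.8 kN·m (hogging).

M_B = 302.8 kN·m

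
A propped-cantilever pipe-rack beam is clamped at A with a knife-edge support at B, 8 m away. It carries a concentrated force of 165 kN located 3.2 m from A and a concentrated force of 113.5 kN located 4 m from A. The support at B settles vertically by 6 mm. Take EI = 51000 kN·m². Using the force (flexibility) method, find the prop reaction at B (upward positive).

Take the reaction at B as the redundant and release it; the primary structure is a cantilever fixed at A.
Deflection at B on the released cantilever, summing each load's contribution:
  point load 165 at a = 3.2: Pa²(3L − a)/(6EI) = 5857/EI
  point load 113.5 at a = 4: Pa²(3L − a)/(6EI) = 6053/EI
  δ_0 = 11911/EI
Tip deflection under a unit load at B: L³/(3EI) = 170.7/EI.
With EI = 51000 kN·m²: δ_0 = 0.23354 m and δ_{BB} = 0.003346 m/kN.
Compatibility — the beam at B must follow the support down by 0.006 m: δ_0 − R_B·δ_{BB} = 0.006, so R_B = (0.23354 − 0.006)/0.003346 = 68 kN.

R_B = 68 kN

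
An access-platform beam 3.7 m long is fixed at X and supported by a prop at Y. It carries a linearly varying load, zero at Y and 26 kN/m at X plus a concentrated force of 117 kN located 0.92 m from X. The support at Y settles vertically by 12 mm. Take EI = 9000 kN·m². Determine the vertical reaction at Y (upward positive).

Choose R_Y as the redundant. The primary structure is the cantilever fixed at X.
Downward deflection at the released point Y due to the loads:
  triangular load, peak 26 at the fixed end: w₀L⁴/(30EI) = 162.4/EI
  point load 117 at a = 0.92: Pa²(3L − a)/(6EI) = 168/EI
  δ_0 = 330.4/EI
Tip deflection under a unit load at Y: L³/(3EI) = 16.88/EI.
With EI = 9000 kN·m²: δ_0 = 0.036716 m and δ_{YY} = 0.001876 m/kN.
Compatibility — the beam at Y must follow the support down by 0.012 m: δ_0 − R_Y·δ_{YY} = 0.012, so R_Y = (0.036716 − 0.012)/0.001876 = 13.17 kN.

R_Y = 13.17 kN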